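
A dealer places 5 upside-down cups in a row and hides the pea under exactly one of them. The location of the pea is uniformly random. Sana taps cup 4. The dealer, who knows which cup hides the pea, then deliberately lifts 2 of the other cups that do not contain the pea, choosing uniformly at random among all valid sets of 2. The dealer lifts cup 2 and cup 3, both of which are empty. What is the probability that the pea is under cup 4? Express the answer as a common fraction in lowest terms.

Condition on the true location of the pea.
If it is under either of cups 1 and 5 (prior 1/5 each): the dealer has 3 equally likely choices, so probability 1/3; weight (1/5)·(1/3) = 1/15 each.
If it is under either of cups 2 and 3 (prior 1/5 each): that cup was opened and seen not to hold the prize — ruled out; weight (1/5)·0 = 0 each.
If it is under cup 4 (prior 1/5): the dealer has 6 equally likely choices, so probability 1/6; weight (1/5)·(1/6) = 1/30.
The weights sum to 1/6.
So P(the pea under cup 4 | the dealer opened cup 2 and cup 3) = (1/30) / (1/6) = 1/5.

1/5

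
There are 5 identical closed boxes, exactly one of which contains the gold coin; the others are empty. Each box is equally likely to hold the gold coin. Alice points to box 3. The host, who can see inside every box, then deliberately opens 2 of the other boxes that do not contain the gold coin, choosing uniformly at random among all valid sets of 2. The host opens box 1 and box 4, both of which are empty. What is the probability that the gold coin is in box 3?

1/5

Apply Bayes' rule, conditioning on where the gold coin actually is.
If it is in either of boxes 1 and 4 (prior 1/5 each): that box was opened and seen not to hold the prize — ruled out; weight (1/5)·0 = 0 each.
If it is in either of boxes 2 and 5 (prior 1/5 each): the host has 3 equally likely choices, so probability 1/3; weight (1/5)·(1/3) = 1/15 each.
If it is in box 3 (prior 1/5): the host has 6 equally likely choices, so probability 1/6; weight (1/5)·(1/6) = 1/30.
The weights sum to 1/6.
So P(the gold coin in box 3 | the host opened box 1 and box 4) = (1/30) / (1/6) = 1/5.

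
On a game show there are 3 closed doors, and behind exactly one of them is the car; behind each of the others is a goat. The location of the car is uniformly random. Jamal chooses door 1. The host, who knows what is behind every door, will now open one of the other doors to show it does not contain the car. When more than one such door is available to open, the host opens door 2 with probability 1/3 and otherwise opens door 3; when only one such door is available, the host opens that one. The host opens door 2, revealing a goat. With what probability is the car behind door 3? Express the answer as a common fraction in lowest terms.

3/4

Condition on the true location of the car.
If it is behind door 1 (prior 1/3): door 2 is available, opened with probability 1/3; weight (1/3)·(1/3) = 1/9.
If it is behind door 2 (prior 1/3): the host opened door 2, so this case is ruled out; weight (1/3)·0 = 0.
If it is behind door 3 (prior 1/3): only door 2 is available, probability 1; weight (1/3)·1 = 1/3.
The weights sum to 4/9.
So P(the car behind door 3 | the host opened door 2) = (1/3) / (4/9) = 3/4.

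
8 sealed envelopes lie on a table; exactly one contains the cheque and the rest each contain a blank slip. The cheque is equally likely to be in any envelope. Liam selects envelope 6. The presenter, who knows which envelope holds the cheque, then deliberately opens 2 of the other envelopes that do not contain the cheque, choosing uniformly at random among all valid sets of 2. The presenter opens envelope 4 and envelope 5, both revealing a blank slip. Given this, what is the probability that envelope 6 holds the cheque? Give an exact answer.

1/8

Condition on the true location of the cheque.
If it is in any of envelopes 1, 2, 3, 7, and 8 (prior 1/8 each): the presenter has 15 equally likely choices, so probability 1/15; weight (1/8)·(1/15) = 1/120 each.
If it is in either of envelopes 4 and 5 (prior 1/8 each): that envelope was opened and seen not to hold the prize — ruled out; weight (1/8)·0 = 0 each.
If it is in envelope 6 (prior 1/8): the presenter has 21 equally likely choices, so probability 1/21; weight (1/8)·(1/21) = 1/168.
The weights sum to 1/21.
So P(the cheque in envelope 6 | the presenter opened envelope 4 and envelope 5) = (1/168) / (1/21) = 1/8.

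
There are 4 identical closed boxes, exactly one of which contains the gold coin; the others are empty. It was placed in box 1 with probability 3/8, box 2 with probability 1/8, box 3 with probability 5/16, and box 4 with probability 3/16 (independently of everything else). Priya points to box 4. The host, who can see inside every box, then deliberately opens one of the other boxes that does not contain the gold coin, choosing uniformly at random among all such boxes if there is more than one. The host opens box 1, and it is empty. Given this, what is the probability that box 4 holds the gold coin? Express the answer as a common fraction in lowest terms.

Consider each possible location of the gold coin in turn.
If it is in box 1 (prior 3/8): the host opened box 1, so this case is ruled out; weight (3/8)·0 = 0.
If it is in box 2 (prior 1/8): the host has 2 equally likely choices, so probability 1/2; weight (1/8)·(1/2) = 1/16.
If it is in box 3 (prior 5/16): the host has 2 equally likely choices, so probability 1/2; weight (5/16)·(1/2) = 5/32.
If it is in box 4 (prior 3/16): the host has 3 equally likely choices, so probability 1/3; weight (3/16)·(1/3) = 1/16.
The weights sum to 9/32.
So P(the gold coin in box 4 | the host opened box 1) = (1/16) / (9/32) = 2/9.

2/9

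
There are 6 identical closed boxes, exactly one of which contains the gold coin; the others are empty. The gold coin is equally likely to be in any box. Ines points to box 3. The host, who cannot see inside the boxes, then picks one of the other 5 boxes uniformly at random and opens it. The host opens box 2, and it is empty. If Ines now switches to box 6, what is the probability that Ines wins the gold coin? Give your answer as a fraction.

Because the host chose which box to open without knowing where the gold coin is, the choice is independent of the prize location. Learning that box 2 does not hold the gold coin simply rules out that one location and leaves the remaining 5 boxes still equally likely by symmetry.
So P(the gold coin in box 6) = 1/5.

1/5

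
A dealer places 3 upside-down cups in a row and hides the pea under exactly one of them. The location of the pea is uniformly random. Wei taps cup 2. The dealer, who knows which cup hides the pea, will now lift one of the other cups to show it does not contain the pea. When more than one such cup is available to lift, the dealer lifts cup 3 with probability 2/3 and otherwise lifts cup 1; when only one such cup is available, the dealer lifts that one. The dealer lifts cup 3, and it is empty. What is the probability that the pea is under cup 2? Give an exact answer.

2/5

Condition on the true location of the pea.
If it is under cup 1 (prior 1/3): only cup 3 is available, probability 1; weight (1/3)·1 = 1/3.
If it is under cup 2 (prior 1/3): cup 3 is available, opened with probability 2/3; weight (1/3)·(2/3) = 2/9.
If it is under cup 3 (prior 1/3): the dealer opened cup 3, so this case is ruled out; weight (1/3)·0 = 0.
The weights sum to 5/9.
So P(the pea under cup 2 | the dealer opened cup 3) = (2/9) / (5/9) = 2/5.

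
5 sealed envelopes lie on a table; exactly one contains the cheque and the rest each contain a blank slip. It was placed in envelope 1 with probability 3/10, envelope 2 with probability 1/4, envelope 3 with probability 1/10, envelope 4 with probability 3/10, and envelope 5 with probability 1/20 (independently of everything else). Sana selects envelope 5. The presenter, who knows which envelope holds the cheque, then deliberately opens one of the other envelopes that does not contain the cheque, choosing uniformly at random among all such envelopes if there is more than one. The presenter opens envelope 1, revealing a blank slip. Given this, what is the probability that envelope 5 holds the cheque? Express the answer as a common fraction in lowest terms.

3/55

Apply Bayes' rule, conditioning on where the cheque actually is.
If it is in envelope 1 (prior 3/10): the presenter opened envelope 1, so this case is ruled out; weight (3/10)·0 = 0.
If it is in envelope 2 (prior 1/4): the presenter has 3 equally likely choices, so probability 1/3; weight (1/4)·(1/3) = 1/12.
If it is in envelope 3 (prior 1/10): the presenter has 3 equally likely choices, so probability 1/3; weight (1/10)·(1/3) = 1/30.
If it is in envelope 4 (prior 3/10): the presenter has 3 equally likely choices, so probability 1/3; weight (3/10)·(1/3) = 1/10.
If it is in envelope 5 (prior 1/20): the presenter has 4 equally likely choices, so probability 1/4; weight (1/20)·(1/4) = 1/80.
The weights sum to 11/48.
So P(the cheque in envelope 5 | the presenter opened envelope 1) = (1/80) / (11/48) = 3/55.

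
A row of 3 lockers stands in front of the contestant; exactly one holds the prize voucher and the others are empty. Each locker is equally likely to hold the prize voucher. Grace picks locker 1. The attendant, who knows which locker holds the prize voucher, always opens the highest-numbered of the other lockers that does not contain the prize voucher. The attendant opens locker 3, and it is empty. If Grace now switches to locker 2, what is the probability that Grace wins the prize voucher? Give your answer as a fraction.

Condition on the true location of the prize voucher.
If it is in either of lockers 1 and 2 (prior 1/3 each): locker 3 is the highest-numbered option available, probability 1; weight (1/3)·1 = 1/3 each.
If it is in locker 3 (prior 1/3): the attendant opened locker 3, so this case is ruled out; weight (1/3)·0 = 0.
The weights sum to 2/3.
So P(the prize voucher in locker 2 | the attendant opened locker 3) = (1/3) / (2/3) = 1/2.

1/2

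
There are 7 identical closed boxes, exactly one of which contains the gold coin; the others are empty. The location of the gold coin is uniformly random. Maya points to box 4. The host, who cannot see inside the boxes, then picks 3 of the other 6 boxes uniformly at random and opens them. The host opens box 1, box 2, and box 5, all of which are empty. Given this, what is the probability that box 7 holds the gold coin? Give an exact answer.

Because the host chose which boxes to open without knowing where the gold coin is, the choice is independent of the prize location. Learning that none of the 3 opened boxes holds the gold coin simply rules out those 3 locations and leaves the remaining 4 boxes still equally likely by symmetry.
So P(the gold coin in box 7) = 1/4.

1/4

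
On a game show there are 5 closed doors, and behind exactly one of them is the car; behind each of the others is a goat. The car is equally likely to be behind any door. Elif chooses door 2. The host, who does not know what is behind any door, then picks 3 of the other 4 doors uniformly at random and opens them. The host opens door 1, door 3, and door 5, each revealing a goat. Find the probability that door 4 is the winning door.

Consider each possible location of the car in turn.
If it is behind any of doors 1, 3, and 5 (prior 1/5 each): that door was opened and seen not to hold the prize — ruled out; weight (1/5)·0 = 0 each.
If it is behind either of doors 2 and 4 (prior 1/5 each): the host picks exactly this set with probability 1/4 regardless, and none is the prize; weight (1/5)·(1/4) = 1/20 each.
The weights sum to 1/10.
So P(the car behind door 4 | the host opened door 1, door 3, and door 5) = (1/20) / (1/10) = 1/2.

1/2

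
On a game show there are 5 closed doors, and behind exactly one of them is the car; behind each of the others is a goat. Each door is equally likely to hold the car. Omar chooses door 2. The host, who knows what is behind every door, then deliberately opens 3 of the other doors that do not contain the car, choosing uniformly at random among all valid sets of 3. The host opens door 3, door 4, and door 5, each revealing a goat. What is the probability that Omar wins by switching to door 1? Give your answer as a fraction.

Consider each possible location of the car in turn.
If it is behind door 1 (prior 1/5): the host has no choice, probability 1; weight (1/5)·1 = 1/5.
If it is behind door 2 (prior 1/5): the host has 4 equally likely choices, so probability 1/4; weight (1/5)·(1/4) = 1/20.
If it is behind any of doors 3, 4, and 5 (prior 1/5 each): that door was opened and seen not to hold the prize — ruled out; weight (1/5)·0 = 0 each.
The weights sum to 1/4.
So P(the car behind door 1 | the host opened door 3, door 4, and door 5) = (1/5) / (1/4) = 4/5.

4/5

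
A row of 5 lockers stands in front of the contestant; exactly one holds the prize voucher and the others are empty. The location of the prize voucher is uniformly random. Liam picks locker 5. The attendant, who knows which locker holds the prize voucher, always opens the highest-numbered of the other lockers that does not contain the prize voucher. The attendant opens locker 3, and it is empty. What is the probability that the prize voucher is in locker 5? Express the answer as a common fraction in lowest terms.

Consider each possible location of the prize voucher in turn.
If it is in any of lockers 1, 2, and 5 (prior 1/5 each): the attendant would have opened locker 4 instead, probability 0; weight (1/5)·0 = 0 each.
If it is in locker 3 (prior 1/5): the attendant opened locker 3, so this case is ruled out; weight (1/5)·0 = 0.
If it is in locker 4 (prior 1/5): locker 3 is the highest-numbered option available, probability 1; weight (1/5)·1 = 1/5.
The weights sum to 1/5.
So P(the prize voucher in locker 5 | the attendant opened locker 3) = 0 / (1/5) = 0.

0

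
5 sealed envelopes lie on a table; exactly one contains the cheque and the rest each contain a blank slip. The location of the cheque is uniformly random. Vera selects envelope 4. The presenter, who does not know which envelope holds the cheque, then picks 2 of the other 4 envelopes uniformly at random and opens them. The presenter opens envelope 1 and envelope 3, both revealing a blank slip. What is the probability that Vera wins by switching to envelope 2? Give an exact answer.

1/3

Apply Bayes' rule, conditioning on where the cheque actually is.
If it is in either of envelopes 1 and 3 (prior 1/5 each): that envelope was opened and seen not to hold the prize — ruled out; weight (1/5)·0 = 0 each.
If it is in any of envelopes 2, 4, and 5 (prior 1/5 each): the presenter picks exactly this set with probability 1/6 regardless, and none is the prize; weight (1/5)·(1/6) = 1/30 each.
The weights sum to 1/10.
So P(the cheque in envelope 2 | the presenter opened envelope 1 and envelope 3) = (1/30) / (1/10) = 1/3.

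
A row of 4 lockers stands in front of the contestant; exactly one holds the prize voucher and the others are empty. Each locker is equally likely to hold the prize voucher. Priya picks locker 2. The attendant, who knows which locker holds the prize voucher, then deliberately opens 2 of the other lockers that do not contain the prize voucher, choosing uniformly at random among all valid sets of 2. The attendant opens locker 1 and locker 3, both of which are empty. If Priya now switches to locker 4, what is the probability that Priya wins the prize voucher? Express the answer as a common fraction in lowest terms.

Apply Bayes' rule, conditioning on where the prize voucher actually is.
If it is in either of lockers 1 and 3 (prior 1/4 each): that locker was opened and seen not to hold the prize — ruled out; weight (1/4)·0 = 0 each.
If it is in locker 2 (prior 1/4): the attendant has 3 equally likely choices, so probability 1/3; weight (1/4)·(1/3) = 1/12.
If it is in locker 4 (prior 1/4): the attendant has no choice, probability 1; weight (1/4)·1 = 1/4.
The weights sum to 1/3.
So P(the prize voucher in locker 4 | the attendant opened locker 1 and locker 3) = (1/4) / (1/3) = 3/4.

3/4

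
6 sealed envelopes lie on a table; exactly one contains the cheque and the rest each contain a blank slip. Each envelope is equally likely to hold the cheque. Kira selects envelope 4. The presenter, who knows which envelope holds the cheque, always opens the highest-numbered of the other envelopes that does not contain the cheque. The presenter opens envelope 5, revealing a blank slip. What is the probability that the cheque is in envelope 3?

Condition on the true location of the cheque.
If it is in any of envelopes 1, 2, 3, and 4 (prior 1/6 each): the presenter would have opened envelope 6 instead, probability 0; weight (1/6)·0 = 0 each.
If it is in envelope 5 (prior 1/6): the presenter opened envelope 5, so this case is ruled out; weight (1/6)·0 = 0.
If it is in envelope 6 (prior 1/6): envelope 5 is the highest-numbered option available, probability 1; weight (1/6)·1 = 1/6.
The weights sum to 1/6.
So P(the cheque in envelope 3 | the presenter opened envelope 5) = 0 / (1/6) = 0.

0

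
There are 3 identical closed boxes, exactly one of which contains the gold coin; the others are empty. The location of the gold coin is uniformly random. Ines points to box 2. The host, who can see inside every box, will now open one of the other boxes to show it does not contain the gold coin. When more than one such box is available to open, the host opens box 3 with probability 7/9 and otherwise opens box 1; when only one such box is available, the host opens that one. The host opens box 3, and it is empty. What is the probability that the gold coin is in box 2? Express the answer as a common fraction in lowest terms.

7/16

Consider each possible location of the gold coin in turn.
If it is in box 1 (prior 1/3): only box 3 is available, probability 1; weight (1/3)·1 = 1/3.
If it is in box 2 (prior 1/3): box 3 is available, opened with probability 7/9; weight (1/3)·(7/9) = 7/27.
If it is in box 3 (prior 1/3): the host opened box 3, so this case is ruled out; weight (1/3)·0 = 0.
The weights sum to 16/27.
So P(the gold coin in box 2 | the host opened box 3) = (7/27) / (16/27) = 7/16.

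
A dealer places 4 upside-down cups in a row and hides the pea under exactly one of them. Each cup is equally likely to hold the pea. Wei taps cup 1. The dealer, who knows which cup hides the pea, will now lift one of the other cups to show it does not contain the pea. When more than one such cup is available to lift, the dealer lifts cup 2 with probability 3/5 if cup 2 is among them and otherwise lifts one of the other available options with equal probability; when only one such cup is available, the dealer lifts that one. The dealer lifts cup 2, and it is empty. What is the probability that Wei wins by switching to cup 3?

1/3

Consider each possible location of the pea in turn.
If it is under any of cups 1, 3, and 4 (prior 1/4 each): cup 2 is available, opened with probability 3/5; weight (1/4)·(3/5) = 3/20 each.
If it is under cup 2 (prior 1/4): the dealer opened cup 2, so this case is ruled out; weight (1/4)·0 = 0.
The weights sum to 9/20.
So P(the pea under cup 3 | the dealer opened cup 2) = (3/20) / (9/20) = 1/3.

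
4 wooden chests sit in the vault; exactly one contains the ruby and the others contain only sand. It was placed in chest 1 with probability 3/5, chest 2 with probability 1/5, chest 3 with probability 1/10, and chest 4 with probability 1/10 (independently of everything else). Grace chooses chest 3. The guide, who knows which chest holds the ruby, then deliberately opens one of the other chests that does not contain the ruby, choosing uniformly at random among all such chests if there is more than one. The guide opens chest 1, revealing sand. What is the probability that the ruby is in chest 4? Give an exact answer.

Apply Bayes' rule, conditioning on where the ruby actually is.
If it is in chest 1 (prior 3/5): the guide opened chest 1, so this case is ruled out; weight (3/5)·0 = 0.
If it is in chest 2 (prior 1/5): the guide has 2 equally likely choices, so probability 1/2; weight (1/5)·(1/2) = 1/10.
If it is in chest 3 (prior 1/10): the guide has 3 equally likely choices, so probability 1/3; weight (1/10)·(1/3) = 1/30.
If it is in chest 4 (prior 1/10): the guide has 2 equally likely choices, so probability 1/2; weight (1/10)·(1/2) = 1/20.
The weights sum to 11/60.
So P(the ruby in chest 4 | the guide opened chest 1) = (1/20) / (11/60) = 3/11.

3/11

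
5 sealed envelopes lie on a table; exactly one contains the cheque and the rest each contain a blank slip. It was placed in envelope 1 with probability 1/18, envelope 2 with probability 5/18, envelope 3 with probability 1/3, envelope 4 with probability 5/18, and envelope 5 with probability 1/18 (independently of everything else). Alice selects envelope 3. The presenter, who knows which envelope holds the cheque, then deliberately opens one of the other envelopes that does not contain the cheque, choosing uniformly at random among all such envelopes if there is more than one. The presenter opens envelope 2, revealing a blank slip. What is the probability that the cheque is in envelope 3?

9/23

Consider each possible location of the cheque in turn.
If it is in either of envelopes 1 and 5 (prior 1/18 each): the presenter has 3 equally likely choices, so probability 1/3; weight (1/18)·(1/3) = 1/54 each.
If it is in envelope 2 (prior 5/18): the presenter opened envelope 2, so this case is ruled out; weight (5/18)·0 = 0.
If it is in envelope 3 (prior 1/3): the presenter has 4 equally likely choices, so probability 1/4; weight (1/3)·(1/4) = 1/12.
If it is in envelope 4 (prior 5/18): the presenter has 3 equally likely choices, so probability 1/3; weight (5/18)·(1/3) = 5/54.
The weights sum to 23/108.
So P(the cheque in envelope 3 | the presenter opened envelope 2) = (1/12) / (23/108) = 9/23.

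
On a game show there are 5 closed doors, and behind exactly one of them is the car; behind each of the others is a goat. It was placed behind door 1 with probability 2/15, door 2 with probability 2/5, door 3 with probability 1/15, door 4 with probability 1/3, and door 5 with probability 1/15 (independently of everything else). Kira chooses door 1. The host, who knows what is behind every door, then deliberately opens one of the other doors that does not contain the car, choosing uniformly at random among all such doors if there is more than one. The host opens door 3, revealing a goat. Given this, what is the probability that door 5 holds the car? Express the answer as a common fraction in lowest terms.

2/27

Consider each possible location of the car in turn.
If it is behind door 1 (prior 2/15): the host has 4 equally likely choices, so probability 1/4; weight (2/15)·(1/4) = 1/30.
If it is behind door 2 (prior 2/5): the host has 3 equally likely choices, so probability 1/3; weight (2/5)·(1/3) = 2/15.
If it is behind door 3 (prior 1/15): the host opened door 3, so this case is ruled out; weight (1/15)·0 = 0.
If it is behind door 4 (prior 1/3): the host has 3 equally likely choices, so probability 1/3; weight (1/3)·(1/3) = 1/9.
If it is behind door 5 (prior 1/15): the host has 3 equally likely choices, so probability 1/3; weight (1/15)·(1/3) = 1/45.
The weights sum to 3/10.
So P(the car behind door 5 | the host opened door 3) = (1/45) / (3/10) = 2/27.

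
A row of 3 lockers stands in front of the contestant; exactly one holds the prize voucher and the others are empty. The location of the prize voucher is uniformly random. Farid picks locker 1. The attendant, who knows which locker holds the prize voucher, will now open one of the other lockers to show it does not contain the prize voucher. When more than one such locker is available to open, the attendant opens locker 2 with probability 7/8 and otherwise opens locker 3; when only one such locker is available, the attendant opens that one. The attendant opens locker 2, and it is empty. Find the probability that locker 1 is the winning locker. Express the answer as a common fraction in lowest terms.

Apply Bayes' rule, conditioning on where the prize voucher actually is.
If it is in locker 1 (prior 1/3): locker 2 is available, opened with probability 7/8; weight (1/3)·(7/8) = 7/24.
If it is in locker 2 (prior 1/3): the attendant opened locker 2, so this case is ruled out; weight (1/3)·0 = 0.
If it is in locker 3 (prior 1/3): only locker 2 is available, probability 1; weight (1/3)·1 = 1/3.
The weights sum to 5/8.
So P(the prize voucher in locker 1 | the attendant opened locker 2) = (7/24) / (5/8) = 7/15.

7/15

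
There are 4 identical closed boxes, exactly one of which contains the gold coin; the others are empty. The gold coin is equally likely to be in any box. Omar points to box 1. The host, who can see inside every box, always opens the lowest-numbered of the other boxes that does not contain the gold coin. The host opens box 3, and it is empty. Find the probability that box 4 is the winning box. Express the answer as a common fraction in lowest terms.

0

Consider each possible location of the gold coin in turn.
If it is in either of boxes 1 and 4 (prior 1/4 each): the host would have opened box 2 instead, probability 0; weight (1/4)·0 = 0 each.
If it is in box 2 (prior 1/4): box 3 is the lowest-numbered option available, probability 1; weight (1/4)·1 = 1/4.
If it is in box 3 (prior 1/4): the host opened box 3, so this case is ruled out; weight (1/4)·0 = 0.
The weights sum to 1/4.
So P(the gold coin in box 4 | the host opened box 3) = 0 / (1/4) = 0.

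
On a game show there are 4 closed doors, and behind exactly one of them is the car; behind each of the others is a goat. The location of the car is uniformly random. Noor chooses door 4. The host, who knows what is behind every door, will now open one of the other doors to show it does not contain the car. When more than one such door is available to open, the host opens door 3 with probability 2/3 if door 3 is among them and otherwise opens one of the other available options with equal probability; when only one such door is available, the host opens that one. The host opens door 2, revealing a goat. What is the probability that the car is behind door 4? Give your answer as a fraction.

Condition on the true location of the car.
If it is behind door 1 (prior 1/4): door 3 is available but not opened, probability 1/3; weight (1/4)·(1/3) = 1/12.
If it is behind door 2 (prior 1/4): the host opened door 2, so this case is ruled out; weight (1/4)·0 = 0.
If it is behind door 3 (prior 1/4): door 3 holds the prize so is unavailable; the host chooses uniformly among the 2 others, probability 1/2; weight (1/4)·(1/2) = 1/8.
If it is behind door 4 (prior 1/4): door 3 is available but not opened; door 2 gets probability (1 − 2/3)/2 = 1/6; weight (1/4)·(1/6) = 1/24.
The weights sum to 1/4.
So P(the car behind door 4 | the host opened door 2) = (1/24) / (1/4) = 1/6.

1/6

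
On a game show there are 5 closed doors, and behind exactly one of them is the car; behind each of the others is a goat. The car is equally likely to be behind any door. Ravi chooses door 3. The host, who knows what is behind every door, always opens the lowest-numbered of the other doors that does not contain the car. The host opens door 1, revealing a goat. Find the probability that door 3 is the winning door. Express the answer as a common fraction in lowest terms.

Consider each possible location of the car in turn.
If it is behind door 1 (prior 1/5): the host opened door 1, so this case is ruled out; weight (1/5)·0 = 0.
If it is behind any of doors 2, 3, 4, and 5 (prior 1/5 each): door 1 is the lowest-numbered option available, probability 1; weight (1/5)·1 = 1/5 each.
The weights sum to 4/5.
So P(the car behind door 3 | the host opened door 1) = (1/5) / (4/5) = 1/4.

1/4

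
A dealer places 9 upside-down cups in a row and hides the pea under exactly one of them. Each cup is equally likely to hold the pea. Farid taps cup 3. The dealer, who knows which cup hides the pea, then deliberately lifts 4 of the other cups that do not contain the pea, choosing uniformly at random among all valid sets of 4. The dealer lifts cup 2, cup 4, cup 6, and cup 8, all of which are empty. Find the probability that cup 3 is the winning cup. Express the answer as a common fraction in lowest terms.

Consider each possible location of the pea in turn.
If it is under any of cups 1, 5, 7, and 9 (prior 1/9 each): the dealer has 35 equally likely choices, so probability 1/35; weight (1/9)·(1/35) = 1/315 each.
If it is under any of cups 2, 4, 6, and 8 (prior 1/9 each): that cup was opened and seen not to hold the prize — ruled out; weight (1/9)·0 = 0 each.
If it is under cup 3 (prior 1/9): the dealer has 70 equally likely choices, so probability 1/70; weight (1/9)·(1/70) = 1/630.
The weights sum to 1/70.
So P(the pea under cup 3 | the dealer opened cup 2, cup 4, cup 6, and cup 8) = (1/630) / (1/70) = 1/9.

1/9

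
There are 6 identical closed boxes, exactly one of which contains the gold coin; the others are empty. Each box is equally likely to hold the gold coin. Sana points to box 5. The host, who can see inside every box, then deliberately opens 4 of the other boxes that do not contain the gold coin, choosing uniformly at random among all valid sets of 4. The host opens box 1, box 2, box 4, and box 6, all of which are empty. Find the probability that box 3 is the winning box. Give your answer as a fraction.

5/6

Apply Bayes' rule, conditioning on where the gold coin actually is.
If it is in any of boxes 1, 2, 4, and 6 (prior 1/6 each): that box was opened and seen not to hold the prize — ruled out; weight (1/6)·0 = 0 each.
If it is in box 3 (prior 1/6): the host has no choice, probability 1; weight (1/6)·1 = 1/6.
If it is in box 5 (prior 1/6): the host has 5 equally likely choices, so probability 1/5; weight (1/6)·(1/5) = 1/30.
The weights sum to 1/5.
So P(the gold coin in box 3 | the host opened box 1, box 2, box 4, and box 6) = (1/6) / (1/5) = 5/6.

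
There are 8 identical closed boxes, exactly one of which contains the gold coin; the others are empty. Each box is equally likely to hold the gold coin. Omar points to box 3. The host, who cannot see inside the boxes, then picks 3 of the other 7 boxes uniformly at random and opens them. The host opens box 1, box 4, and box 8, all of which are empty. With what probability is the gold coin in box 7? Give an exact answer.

1/5

Consider each possible location of the gold coin in turn.
If it is in any of boxes 1, 4, and 8 (prior 1/8 each): that box was opened and seen not to hold the prize — ruled out; weight (1/8)·0 = 0 each.
If it is in any of boxes 2, 3, 5, 6, and 7 (prior 1/8 each): the host picks exactly this set with probability 1/35 regardless, and none is the prize; weight (1/8)·(1/35) = 1/280 each.
The weights sum to 1/56.
So P(the gold coin in box 7 | the host opened box 1, box 4, and box 8) = (1/280) / (1/56) = 1/5.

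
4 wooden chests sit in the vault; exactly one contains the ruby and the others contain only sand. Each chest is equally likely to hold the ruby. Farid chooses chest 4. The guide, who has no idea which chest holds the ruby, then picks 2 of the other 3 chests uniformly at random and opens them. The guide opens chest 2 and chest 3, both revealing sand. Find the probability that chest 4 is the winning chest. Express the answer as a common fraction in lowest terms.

Because the guide chose which chests to open without knowing where the ruby is, the choice is independent of the prize location. Learning that none of the 2 opened chests holds the ruby simply rules out those 2 locations and leaves the remaining 2 chests still equally likely by symmetry.
So P(the ruby in chest 4) = 1/2.

1/2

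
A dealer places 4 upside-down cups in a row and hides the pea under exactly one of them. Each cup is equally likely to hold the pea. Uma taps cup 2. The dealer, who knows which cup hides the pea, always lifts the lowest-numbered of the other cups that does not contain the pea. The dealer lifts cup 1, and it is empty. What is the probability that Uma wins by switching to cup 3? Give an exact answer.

Condition on the true location of the pea.
If it is under cup 1 (prior 1/4): the dealer opened cup 1, so this case is ruled out; weight (1/4)·0 = 0.
If it is under any of cups 2, 3, and 4 (prior 1/4 each): cup 1 is the lowest-numbered option available, probability 1; weight (1/4)·1 = 1/4 each.
The weights sum to 3/4.
So P(the pea under cup 3 | the dealer opened cup 1) = (1/4) / (3/4) = 1/3.

1/3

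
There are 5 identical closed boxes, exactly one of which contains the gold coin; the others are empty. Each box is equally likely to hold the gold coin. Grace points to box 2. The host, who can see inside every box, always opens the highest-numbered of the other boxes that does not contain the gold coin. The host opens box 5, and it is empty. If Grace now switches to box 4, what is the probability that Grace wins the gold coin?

1/4

Consider each possible location of the gold coin in turn.
If it is in any of boxes 1, 2, 3, and 4 (prior 1/5 each): box 5 is the highest-numbered option available, probability 1; weight (1/5)·1 = 1/5 each.
If it is in box 5 (prior 1/5): the host opened box 5, so this case is ruled out; weight (1/5)·0 = 0.
The weights sum to 4/5.
So P(the gold coin in box 4 | the host opened box 5) = (1/5) / (4/5) = 1/4.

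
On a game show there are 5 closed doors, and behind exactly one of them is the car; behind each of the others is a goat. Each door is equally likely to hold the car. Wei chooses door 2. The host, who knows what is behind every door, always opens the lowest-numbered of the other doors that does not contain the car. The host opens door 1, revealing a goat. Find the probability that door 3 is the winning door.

Condition on the true location of the car.
If it is behind door 1 (prior 1/5): the host opened door 1, so this case is ruled out; weight (1/5)·0 = 0.
If it is behind any of doors 2, 3, 4, and 5 (prior 1/5 each): door 1 is the lowest-numbered option available, probability 1; weight (1/5)·1 = 1/5 each.
The weights sum to 4/5.
So P(the car behind door 3 | the host opened door 1) = (1/5) / (4/5) = 1/4.

1/4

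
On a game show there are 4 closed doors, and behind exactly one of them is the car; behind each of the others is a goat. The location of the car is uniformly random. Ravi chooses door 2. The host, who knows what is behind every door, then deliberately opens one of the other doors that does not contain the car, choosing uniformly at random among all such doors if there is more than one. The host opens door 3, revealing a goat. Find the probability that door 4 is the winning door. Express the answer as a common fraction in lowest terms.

Apply Bayes' rule, conditioning on where the car actually is.
If it is behind either of doors 1 and 4 (prior 1/4 each): the host has 2 equally likely choices, so probability 1/2; weight (1/4)·(1/2) = 1/8 each.
If it is behind door 2 (prior 1/4): the host has 3 equally likely choices, so probability 1/3; weight (1/4)·(1/3) = 1/12.
If it is behind door 3 (prior 1/4): the host opened door 3, so this case is ruled out; weight (1/4)·0 = 0.
The weights sum to 1/3.
So P(the car behind door 4 | the host opened door 3) = (1/8) / (1/3) = 3/8.

3/8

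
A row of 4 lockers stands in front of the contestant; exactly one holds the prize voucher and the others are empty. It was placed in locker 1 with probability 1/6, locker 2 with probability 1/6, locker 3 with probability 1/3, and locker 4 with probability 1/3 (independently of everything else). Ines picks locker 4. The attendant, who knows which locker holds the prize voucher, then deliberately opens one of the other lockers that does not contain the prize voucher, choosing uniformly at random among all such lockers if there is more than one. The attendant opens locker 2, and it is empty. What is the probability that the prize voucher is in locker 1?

3/13

Condition on the true location of the prize voucher.
If it is in locker 1 (prior 1/6): the attendant has 2 equally likely choices, so probability 1/2; weight (1/6)·(1/2) = 1/12.
If it is in locker 2 (prior 1/6): the attendant opened locker 2, so this case is ruled out; weight (1/6)·0 = 0.
If it is in locker 3 (prior 1/3): the attendant has 2 equally likely choices, so probability 1/2; weight (1/3)·(1/2) = 1/6.
If it is in locker 4 (prior 1/3): the attendant has 3 equally likely choices, so probability 1/3; weight (1/3)·(1/3) = 1/9.
The weights sum to 13/36.
So P(the prize voucher in locker 1 | the attendant opened locker 2) = (1/12) / (13/36) = 3/13.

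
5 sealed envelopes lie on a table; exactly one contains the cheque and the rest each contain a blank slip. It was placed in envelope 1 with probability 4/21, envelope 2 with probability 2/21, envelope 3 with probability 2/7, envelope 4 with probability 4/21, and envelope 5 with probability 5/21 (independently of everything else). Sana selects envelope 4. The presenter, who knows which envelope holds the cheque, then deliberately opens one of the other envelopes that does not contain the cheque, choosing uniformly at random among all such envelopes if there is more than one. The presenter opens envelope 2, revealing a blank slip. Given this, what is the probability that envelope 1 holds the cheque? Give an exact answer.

Apply Bayes' rule, conditioning on where the cheque actually is.
If it is in envelope 1 (prior 4/21): the presenter has 3 equally likely choices, so probability 1/3; weight (4/21)·(1/3) = 4/63.
If it is in envelope 2 (prior 2/21): the presenter opened envelope 2, so this case is ruled out; weight (2/21)·0 = 0.
If it is in envelope 3 (prior 2/7): the presenter has 3 equally likely choices, so probability 1/3; weight (2/7)·(1/3) = 2/21.
If it is in envelope 4 (prior 4/21): the presenter has 4 equally likely choices, so probability 1/4; weight (4/21)·(1/4) = 1/21.
If it is in envelope 5 (prior 5/21): the presenter has 3 equally likely choices, so probability 1/3; weight (5/21)·(1/3) = 5/63.
The weights sum to 2/7.
So P(the cheque in envelope 1 | the presenter opened envelope 2) = (4/63) / (2/7) = 2/9.

2/9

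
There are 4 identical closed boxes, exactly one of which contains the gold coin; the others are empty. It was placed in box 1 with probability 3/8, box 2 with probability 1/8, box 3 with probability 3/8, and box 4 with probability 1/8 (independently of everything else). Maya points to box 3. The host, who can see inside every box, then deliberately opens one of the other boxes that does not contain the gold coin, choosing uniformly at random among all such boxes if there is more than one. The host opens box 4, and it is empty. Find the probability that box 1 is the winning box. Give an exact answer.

Apply Bayes' rule, conditioning on where the gold coin actually is.
If it is in box 1 (prior 3/8): the host has 2 equally likely choices, so probability 1/2; weight (3/8)·(1/2) = 3/16.
If it is in box 2 (prior 1/8): the host has 2 equally likely choices, so probability 1/2; weight (1/8)·(1/2) = 1/16.
If it is in box 3 (prior 3/8): the host has 3 equally likely choices, so probability 1/3; weight (3/8)·(1/3) = 1/8.
If it is in box 4 (prior 1/8): the host opened box 4, so this case is ruled out; weight (1/8)·0 = 0.
The weights sum to 3/8.
So P(the gold coin in box 1 | the host opened box 4) = (3/16) / (3/8) = 1/2.

1/2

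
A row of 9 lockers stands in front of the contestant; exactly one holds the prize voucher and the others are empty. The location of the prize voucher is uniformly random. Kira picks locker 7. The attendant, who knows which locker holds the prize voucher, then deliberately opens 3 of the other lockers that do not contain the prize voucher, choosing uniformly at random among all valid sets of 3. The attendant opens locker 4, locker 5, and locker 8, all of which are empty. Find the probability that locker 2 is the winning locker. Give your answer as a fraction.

Condition on the true location of the prize voucher.
If it is in any of lockers 1, 2, 3, 6, and 9 (prior 1/9 each): the attendant has 35 equally likely choices, so probability 1/35; weight (1/9)·(1/35) = 1/315 each.
If it is in any of lockers 4, 5, and 8 (prior 1/9 each): that locker was opened and seen not to hold the prize — ruled out; weight (1/9)·0 = 0 each.
If it is in locker 7 (prior 1/9): the attendant has 56 equally likely choices, so probability 1/56; weight (1/9)·(1/56) = 1/504.
The weights sum to 1/56.
So P(the prize voucher in locker 2 | the attendant opened locker 4, locker 5, and locker 8) = (1/315) / (1/56) = 8/45.

8/45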